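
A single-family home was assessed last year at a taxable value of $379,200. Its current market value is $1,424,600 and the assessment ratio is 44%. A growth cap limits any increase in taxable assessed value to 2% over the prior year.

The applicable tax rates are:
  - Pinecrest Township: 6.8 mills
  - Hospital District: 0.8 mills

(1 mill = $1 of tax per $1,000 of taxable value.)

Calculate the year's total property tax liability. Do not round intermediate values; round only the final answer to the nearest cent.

$2,939.56

Uncapped assessed value = $1,424,600 × 0.44 = $626,824
Cap limit = $379,200 × 1.02 = $386,784
Taxable assessed value = min($626,824, $386,784) = $386,784 (cap binds)
Pinecrest Township: $386,784 × 0.0068 = $2,630.1312
Hospital District: $386,784 × 0.0008 = $309.4272
Total = $2,939.5584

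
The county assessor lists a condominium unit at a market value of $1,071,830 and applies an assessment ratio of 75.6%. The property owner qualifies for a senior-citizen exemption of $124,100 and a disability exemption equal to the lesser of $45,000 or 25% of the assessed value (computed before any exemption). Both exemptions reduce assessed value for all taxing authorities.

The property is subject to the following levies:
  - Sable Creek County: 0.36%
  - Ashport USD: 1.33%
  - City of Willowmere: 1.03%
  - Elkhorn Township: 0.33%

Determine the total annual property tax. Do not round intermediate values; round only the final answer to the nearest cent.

$19,556.71

Assessed value = $1,071,830 × 0.756 = $810,303.48
Disability exemption = min($45,000, 25% × $810,303.48) = min($45,000, $202,575.87) = $45,000 (dollar cap binds)
Taxable value = $810,303.48 − $124,100 − $45,000 = $641,203.48
Sable Creek County: $641,203.48 × 0.0036 = $2,308.332528
Ashport USD: $641,203.48 × 0.0133 = $8,528.006284
City of Willowmere: $641,203.48 × 0.0103 = $6,604.395844
Elkhorn Township: $641,203.48 × 0.0033 = $2,115.971484
Total = $19,556.70614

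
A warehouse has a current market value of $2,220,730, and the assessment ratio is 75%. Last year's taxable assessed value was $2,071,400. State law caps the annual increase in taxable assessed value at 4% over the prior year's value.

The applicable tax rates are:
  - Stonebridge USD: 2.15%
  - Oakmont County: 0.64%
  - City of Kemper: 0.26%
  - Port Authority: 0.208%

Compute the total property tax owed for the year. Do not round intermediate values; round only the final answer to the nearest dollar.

Uncapped assessed value = $2,220,730 × 0.75 = $1,665,547.5
Cap limit = $2,071,400 × 1.04 = $2,154,256
Taxable assessed value = min($1,665,547.5, $2,154,256) = $1,665,547.5 (cap does not bind)
Stonebridge USD: $1,665,547.5 × 0.0215 = $35,809.27125
Oakmont County: $1,665,547.5 × 0.0064 = $10,659.504
City of Kemper: $1,665,547.5 × 0.0026 = $4,330.4235
Port Authority: $1,665,547.5 × 0.00208 = $3,464.3388
Total = $54,263.53755

$54,264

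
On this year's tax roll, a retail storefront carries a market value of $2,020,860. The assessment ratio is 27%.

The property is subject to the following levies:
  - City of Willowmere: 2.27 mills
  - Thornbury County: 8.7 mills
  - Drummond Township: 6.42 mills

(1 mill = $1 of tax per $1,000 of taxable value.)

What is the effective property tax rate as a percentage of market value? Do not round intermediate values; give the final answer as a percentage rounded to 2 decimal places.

0.47%

Assessed value = $2,020,860 × 0.27 = $545,632.2
City of Willowmere: $545,632.2 × 0.00227 = $1,238.585094
Thornbury County: $545,632.2 × 0.0087 = $4,747.00014
Drummond Township: $545,632.2 × 0.00642 = $3,502.958724
Total tax = $9,488.543958
Effective rate = $9,488.543958 ÷ $2,020,860 = 0.47% of market value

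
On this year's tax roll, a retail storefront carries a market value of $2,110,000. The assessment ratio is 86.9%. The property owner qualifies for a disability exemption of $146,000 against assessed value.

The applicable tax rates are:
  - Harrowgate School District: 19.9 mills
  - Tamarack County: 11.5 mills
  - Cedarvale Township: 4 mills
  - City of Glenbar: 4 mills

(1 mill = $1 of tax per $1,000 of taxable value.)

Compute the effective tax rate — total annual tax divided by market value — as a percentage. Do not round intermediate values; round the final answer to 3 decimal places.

3.151%

Assessed value = $2,110,000 × 0.869 = $1,833,590
Taxable value = $1,833,590 − $146,000 = $1,687,590
Harrowgate School District: $1,687,590 × 0.0199 = $33,583.041
Tamarack County: $1,687,590 × 0.0115 = $19,407.285
Cedarvale Township: $1,687,590 × 0.004 = $6,750.36
City of Glenbar: $1,687,590 × 0.004 = $6,750.36
Total tax = $66,491.046
Effective rate = $66,491.046 ÷ $2,110,000 = 3.151% of market value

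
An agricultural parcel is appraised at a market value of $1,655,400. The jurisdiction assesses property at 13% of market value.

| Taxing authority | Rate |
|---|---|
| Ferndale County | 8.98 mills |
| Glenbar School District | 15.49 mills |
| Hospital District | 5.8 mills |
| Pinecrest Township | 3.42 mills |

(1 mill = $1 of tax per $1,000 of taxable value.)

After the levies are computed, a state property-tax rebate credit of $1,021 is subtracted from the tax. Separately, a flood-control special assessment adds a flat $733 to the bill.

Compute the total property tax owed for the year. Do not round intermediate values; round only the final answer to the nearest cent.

$6,962.16

Assessed value = $1,655,400 × 0.13 = $215,202
Ferndale County: $215,202 × 0.00898 = $1,932.51396
Glenbar School District: $215,202 × 0.01549 = $3,333.47898
Hospital District: $215,202 × 0.0058 = $1,248.1716
Pinecrest Township: $215,202 × 0.00342 = $735.99084
Levies subtotal = $7,250.15538
After credit = $7,250.15538 − $1,021 = $6,229.15538
Total = $6,229.15538 + $733 = $6,962.15538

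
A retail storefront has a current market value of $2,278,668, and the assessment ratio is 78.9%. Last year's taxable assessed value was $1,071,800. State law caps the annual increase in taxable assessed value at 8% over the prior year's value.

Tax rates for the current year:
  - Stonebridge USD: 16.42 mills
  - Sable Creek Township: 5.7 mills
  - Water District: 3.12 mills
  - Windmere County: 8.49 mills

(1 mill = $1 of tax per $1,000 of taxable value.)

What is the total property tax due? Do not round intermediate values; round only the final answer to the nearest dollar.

$39,044

Uncapped assessed value = $2,278,668 × 0.789 = $1,797,869.052
Cap limit = $1,071,800 × 1.08 = $1,157,544
Taxable assessed value = min($1,797,869.052, $1,157,544) = $1,157,544 (cap binds)
Stonebridge USD: $1,157,544 × 0.01642 = $19,006.87248
Sable Creek Township: $1,157,544 × 0.0057 = $6,598.0008
Water District: $1,157,544 × 0.00312 = $3,611.53728
Windmere County: $1,157,544 × 0.00849 = $9,827.54856
Total = $39,043.95912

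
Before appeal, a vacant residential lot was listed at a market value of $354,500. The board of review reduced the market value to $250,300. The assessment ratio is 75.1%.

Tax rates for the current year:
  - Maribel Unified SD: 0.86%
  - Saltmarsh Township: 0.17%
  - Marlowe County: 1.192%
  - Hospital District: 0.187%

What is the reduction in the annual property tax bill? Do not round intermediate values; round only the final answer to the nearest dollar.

$1,885

Old assessed value = $354,500 × 0.751 = $266,229.5
New assessed value = $250,300 × 0.751 = $187,975.3
Combined rate = 0.0086 + 0.0017 + 0.01192 + 0.00187 = 0.02409
Old tax = $266,229.5 × 0.02409 = $6,413.468655
New tax = $187,975.3 × 0.02409 = $4,528.324977
Reduction = $6,413.468655 − $4,528.324977 = $1,885.143678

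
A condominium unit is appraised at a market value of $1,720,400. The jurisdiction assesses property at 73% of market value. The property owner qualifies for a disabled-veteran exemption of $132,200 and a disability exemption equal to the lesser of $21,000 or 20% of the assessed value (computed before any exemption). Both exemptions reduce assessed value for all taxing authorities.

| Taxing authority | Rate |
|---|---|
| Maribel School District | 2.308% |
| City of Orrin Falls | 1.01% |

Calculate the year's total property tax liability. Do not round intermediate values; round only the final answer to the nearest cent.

Assessed value = $1,720,400 × 0.73 = $1,255,892
Disability exemption = min($21,000, 20% × $1,255,892) = min($21,000, $251,178.4) = $21,000 (dollar cap binds)
Taxable value = $1,255,892 − $132,200 − $21,000 = $1,102,692
Maribel School District: $1,102,692 × 0.02308 = $25,450.13136
City of Orrin Falls: $1,102,692 × 0.0101 = $11,137.1892
Total = $36,587.32056

$36,587.32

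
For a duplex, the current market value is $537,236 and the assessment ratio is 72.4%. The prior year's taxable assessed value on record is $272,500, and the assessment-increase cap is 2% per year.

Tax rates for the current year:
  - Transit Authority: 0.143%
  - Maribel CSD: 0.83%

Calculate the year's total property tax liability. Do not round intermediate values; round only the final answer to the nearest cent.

$2,704.45

Uncapped assessed value = $537,236 × 0.724 = $388,958.864
Cap limit = $272,500 × 1.02 = $277,950
Taxable assessed value = min($388,958.864, $277,950) = $277,950 (cap binds)
Transit Authority: $277,950 × 0.00143 = $397.4685
Maribel CSD: $277,950 × 0.0083 = $2,306.985
Total = $2,704.4535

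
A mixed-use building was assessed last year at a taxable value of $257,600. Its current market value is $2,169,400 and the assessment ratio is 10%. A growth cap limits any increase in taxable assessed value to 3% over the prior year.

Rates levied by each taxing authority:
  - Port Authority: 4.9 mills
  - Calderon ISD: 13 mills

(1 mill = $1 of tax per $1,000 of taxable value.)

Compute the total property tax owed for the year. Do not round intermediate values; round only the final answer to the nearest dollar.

Uncapped assessed value = $2,169,400 × 0.1 = $216,940
Cap limit = $257,600 × 1.03 = $265,328
Taxable assessed value = min($216,940, $265,328) = $216,940 (cap does not bind)
Port Authority: $216,940 × 0.0049 = $1,063.006
Calderon ISD: $216,940 × 0.013 = $2,820.22
Total = $3,883.226

$3,883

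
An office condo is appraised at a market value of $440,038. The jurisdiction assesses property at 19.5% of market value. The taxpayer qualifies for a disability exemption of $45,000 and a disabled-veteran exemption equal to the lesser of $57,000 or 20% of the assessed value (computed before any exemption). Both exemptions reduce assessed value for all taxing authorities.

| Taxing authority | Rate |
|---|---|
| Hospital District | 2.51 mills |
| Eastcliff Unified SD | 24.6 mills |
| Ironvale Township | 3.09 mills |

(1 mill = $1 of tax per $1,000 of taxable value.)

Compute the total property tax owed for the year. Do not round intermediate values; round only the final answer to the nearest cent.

Assessed value = $440,038 × 0.195 = $85,807.41
Disabled-veteran exemption = min($57,000, 20% × $85,807.41) = min($57,000, $17,161.482) = $17,161.482 (percentage binds)
Taxable value = $85,807.41 − $45,000 − $17,161.482 = $23,645.928
Hospital District: $23,645.928 × 0.00251 = $59.35127928
Eastcliff Unified SD: $23,645.928 × 0.0246 = $581.6898288
Ironvale Township: $23,645.928 × 0.00309 = $73.06591752
Total = $714.1070256

$714.11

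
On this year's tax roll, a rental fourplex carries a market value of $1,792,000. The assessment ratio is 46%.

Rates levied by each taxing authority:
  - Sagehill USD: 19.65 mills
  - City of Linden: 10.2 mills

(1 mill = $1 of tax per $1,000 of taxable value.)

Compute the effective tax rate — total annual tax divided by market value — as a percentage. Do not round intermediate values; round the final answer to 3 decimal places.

Assessed value = $1,792,000 × 0.46 = $824,320
Sagehill USD: $824,320 × 0.01965 = $16,197.888
City of Linden: $824,320 × 0.0102 = $8,408.064
Total tax = $24,605.952
Effective rate = $24,605.952 ÷ $1,792,000 = 1.373% of market value

1.373%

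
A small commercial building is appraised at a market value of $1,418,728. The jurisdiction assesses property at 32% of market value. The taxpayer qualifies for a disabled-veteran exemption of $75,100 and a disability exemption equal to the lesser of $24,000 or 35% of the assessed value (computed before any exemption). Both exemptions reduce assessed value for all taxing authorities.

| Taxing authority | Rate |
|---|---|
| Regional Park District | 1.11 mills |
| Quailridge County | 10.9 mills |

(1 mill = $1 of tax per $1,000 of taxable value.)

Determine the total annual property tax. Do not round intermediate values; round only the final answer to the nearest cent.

$4,262.26

Assessed value = $1,418,728 × 0.32 = $453,992.96
Disability exemption = min($24,000, 35% × $453,992.96) = min($24,000, $158,897.536) = $24,000 (dollar cap binds)
Taxable value = $453,992.96 − $75,100 − $24,000 = $354,892.96
Regional Park District: $354,892.96 × 0.00111 = $393.9311856
Quailridge County: $354,892.96 × 0.0109 = $3,868.333264
Total = $4,262.2644496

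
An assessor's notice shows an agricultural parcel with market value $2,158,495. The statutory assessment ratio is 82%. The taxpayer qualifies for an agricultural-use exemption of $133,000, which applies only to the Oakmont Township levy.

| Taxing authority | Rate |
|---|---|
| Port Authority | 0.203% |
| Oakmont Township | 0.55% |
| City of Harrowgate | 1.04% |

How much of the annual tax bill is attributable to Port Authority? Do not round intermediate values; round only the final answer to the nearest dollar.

Assessed value = $2,158,495 × 0.82 = $1,769,965.9
Port Authority taxable value = $1,769,965.9 (exemption does not apply)
Port Authority levy = $1,769,965.9 × 0.00203 = $3,593.030777

$3,593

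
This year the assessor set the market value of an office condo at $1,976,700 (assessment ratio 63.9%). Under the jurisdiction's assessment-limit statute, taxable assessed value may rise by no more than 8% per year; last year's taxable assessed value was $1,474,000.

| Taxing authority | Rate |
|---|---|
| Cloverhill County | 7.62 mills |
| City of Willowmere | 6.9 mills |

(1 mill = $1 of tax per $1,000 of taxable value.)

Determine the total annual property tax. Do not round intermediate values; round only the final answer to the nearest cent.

$18,340.38

Uncapped assessed value = $1,976,700 × 0.639 = $1,263,111.3
Cap limit = $1,474,000 × 1.08 = $1,591,920
Taxable assessed value = min($1,263,111.3, $1,591,920) = $1,263,111.3 (cap does not bind)
Cloverhill County: $1,263,111.3 × 0.00762 = $9,624.908106
City of Willowmere: $1,263,111.3 × 0.0069 = $8,715.46797
Total = $18,340.376076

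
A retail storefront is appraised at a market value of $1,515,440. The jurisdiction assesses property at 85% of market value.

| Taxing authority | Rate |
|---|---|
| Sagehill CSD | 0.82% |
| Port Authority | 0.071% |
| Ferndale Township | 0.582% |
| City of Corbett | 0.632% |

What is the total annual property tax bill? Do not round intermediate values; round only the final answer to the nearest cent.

Assessed value = $1,515,440 × 0.85 = $1,288,124
Sagehill CSD: $1,288,124 × 0.0082 = $10,562.6168
Port Authority: $1,288,124 × 0.00071 = $914.56804
Ferndale Township: $1,288,124 × 0.00582 = $7,496.88168
City of Corbett: $1,288,124 × 0.00632 = $8,140.94368
Total = $10,562.6168 + $914.56804 + $7,496.88168 + $8,140.94368 = $27,115.0102

$27,115.01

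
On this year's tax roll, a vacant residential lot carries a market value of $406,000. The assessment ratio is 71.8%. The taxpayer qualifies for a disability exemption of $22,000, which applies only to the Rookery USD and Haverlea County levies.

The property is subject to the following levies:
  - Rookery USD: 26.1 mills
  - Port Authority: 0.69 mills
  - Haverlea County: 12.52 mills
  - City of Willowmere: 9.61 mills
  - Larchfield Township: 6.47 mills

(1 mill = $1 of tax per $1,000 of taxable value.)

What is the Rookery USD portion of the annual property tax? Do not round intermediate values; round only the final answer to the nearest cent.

Assessed value = $406,000 × 0.718 = $291,508
Rookery USD taxable value = $291,508 − $22,000 = $269,508
Rookery USD levy = $269,508 × 0.0261 = $7,034.1588

$7,034.16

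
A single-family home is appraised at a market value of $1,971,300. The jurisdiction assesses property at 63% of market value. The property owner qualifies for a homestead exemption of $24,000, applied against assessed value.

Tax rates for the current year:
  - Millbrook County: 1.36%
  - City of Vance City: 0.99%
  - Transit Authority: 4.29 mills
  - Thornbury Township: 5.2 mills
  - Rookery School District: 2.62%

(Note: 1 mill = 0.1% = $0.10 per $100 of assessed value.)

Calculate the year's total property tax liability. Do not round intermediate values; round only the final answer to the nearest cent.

Assessed value = $1,971,300 × 0.63 = $1,241,919
Taxable value = $1,241,919 − $24,000 = $1,217,919
Millbrook County: $1,217,919 × 0.0136 = $16,563.6984
City of Vance City: $1,217,919 × 0.0099 = $12,057.3981
Transit Authority: $1,217,919 × 0.00429 = $5,224.87251
Thornbury Township: $1,217,919 × 0.0052 = $6,333.1788
Rookery School District: $1,217,919 × 0.0262 = $31,909.4778
Total = $72,088.62561

$72,088.63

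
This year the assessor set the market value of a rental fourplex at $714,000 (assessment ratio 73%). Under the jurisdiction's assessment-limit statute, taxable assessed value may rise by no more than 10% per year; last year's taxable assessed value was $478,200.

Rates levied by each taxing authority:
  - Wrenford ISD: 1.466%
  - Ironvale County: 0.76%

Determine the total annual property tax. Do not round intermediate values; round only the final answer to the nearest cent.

Uncapped assessed value = $714,000 × 0.73 = $521,220
Cap limit = $478,200 × 1.1 = $526,020
Taxable assessed value = min($521,220, $526,020) = $521,220 (cap does not bind)
Wrenford ISD: $521,220 × 0.01466 = $7,641.0852
Ironvale County: $521,220 × 0.0076 = $3,961.272
Total = $11,602.3572

$11,602.36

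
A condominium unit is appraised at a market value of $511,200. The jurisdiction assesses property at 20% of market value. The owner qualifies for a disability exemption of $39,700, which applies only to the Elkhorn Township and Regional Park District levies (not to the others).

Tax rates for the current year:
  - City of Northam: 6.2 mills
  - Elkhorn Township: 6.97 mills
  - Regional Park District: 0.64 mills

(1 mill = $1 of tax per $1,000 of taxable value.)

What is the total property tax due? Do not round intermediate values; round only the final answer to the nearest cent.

Assessed value = $511,200 × 0.2 = $102,240
City of Northam: $102,240 × 0.0062 = $633.888
Elkhorn Township: ($102,240 − $39,700) × 0.00697 = $62,540 × 0.00697 = $435.9038
Regional Park District: ($102,240 − $39,700) × 0.00064 = $62,540 × 0.00064 = $40.0256
Total = $1,109.8174

$1,109.82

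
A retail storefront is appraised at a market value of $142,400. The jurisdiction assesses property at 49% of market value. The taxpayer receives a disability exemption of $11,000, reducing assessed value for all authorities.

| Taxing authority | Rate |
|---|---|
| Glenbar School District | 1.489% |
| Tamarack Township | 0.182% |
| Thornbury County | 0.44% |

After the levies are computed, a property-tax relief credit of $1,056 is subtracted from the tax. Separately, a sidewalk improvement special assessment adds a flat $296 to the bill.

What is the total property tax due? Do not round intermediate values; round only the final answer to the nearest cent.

$480.76

Assessed value = $142,400 × 0.49 = $69,776
Taxable value = $69,776 − $11,000 = $58,776
Glenbar School District: $58,776 × 0.01489 = $875.17464
Tamarack Township: $58,776 × 0.00182 = $106.97232
Thornbury County: $58,776 × 0.0044 = $258.6144
Levies subtotal = $1,240.76136
After credit = $1,240.76136 − $1,056 = $184.76136
Total = $184.76136 + $296 = $480.76136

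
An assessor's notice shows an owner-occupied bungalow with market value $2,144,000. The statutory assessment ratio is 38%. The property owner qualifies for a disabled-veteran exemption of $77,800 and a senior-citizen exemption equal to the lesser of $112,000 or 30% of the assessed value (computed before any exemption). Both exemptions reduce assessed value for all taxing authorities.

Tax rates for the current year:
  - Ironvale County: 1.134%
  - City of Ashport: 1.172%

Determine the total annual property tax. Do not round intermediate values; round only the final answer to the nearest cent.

$14,410.66

Assessed value = $2,144,000 × 0.38 = $814,720
Senior-citizen exemption = min($112,000, 30% × $814,720) = min($112,000, $244,416) = $112,000 (dollar cap binds)
Taxable value = $814,720 − $77,800 − $112,000 = $624,920
Ironvale County: $624,920 × 0.01134 = $7,086.5928
City of Ashport: $624,920 × 0.01172 = $7,324.0624
Total = $14,410.6552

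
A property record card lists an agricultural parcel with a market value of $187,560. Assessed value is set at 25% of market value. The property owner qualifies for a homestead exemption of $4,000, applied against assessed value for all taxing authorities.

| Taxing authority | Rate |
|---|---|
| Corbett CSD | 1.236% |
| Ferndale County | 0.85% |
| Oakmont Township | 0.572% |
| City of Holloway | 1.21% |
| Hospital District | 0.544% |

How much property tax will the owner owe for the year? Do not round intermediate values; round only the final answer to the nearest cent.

Assessed value = $187,560 × 0.25 = $46,890
Taxable value = $46,890 − $4,000 = $42,890
Corbett CSD: $42,890 × 0.01236 = $530.1204
Ferndale County: $42,890 × 0.0085 = $364.565
Oakmont Township: $42,890 × 0.00572 = $245.3308
City of Holloway: $42,890 × 0.0121 = $518.969
Hospital District: $42,890 × 0.00544 = $233.3216
Total = $530.1204 + $364.565 + $245.3308 + $518.969 + $233.3216 = $1,892.3068

$1,892.31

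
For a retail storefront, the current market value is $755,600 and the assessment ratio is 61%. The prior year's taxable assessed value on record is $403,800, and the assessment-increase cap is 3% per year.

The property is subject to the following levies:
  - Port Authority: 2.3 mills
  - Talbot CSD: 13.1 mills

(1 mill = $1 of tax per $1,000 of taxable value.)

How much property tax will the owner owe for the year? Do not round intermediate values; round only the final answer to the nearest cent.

$6,405.08

Uncapped assessed value = $755,600 × 0.61 = $460,916
Cap limit = $403,800 × 1.03 = $415,914
Taxable assessed value = min($460,916, $415,914) = $415,914 (cap binds)
Port Authority: $415,914 × 0.0023 = $956.6022
Talbot CSD: $415,914 × 0.0131 = $5,448.4734
Total = $6,405.0756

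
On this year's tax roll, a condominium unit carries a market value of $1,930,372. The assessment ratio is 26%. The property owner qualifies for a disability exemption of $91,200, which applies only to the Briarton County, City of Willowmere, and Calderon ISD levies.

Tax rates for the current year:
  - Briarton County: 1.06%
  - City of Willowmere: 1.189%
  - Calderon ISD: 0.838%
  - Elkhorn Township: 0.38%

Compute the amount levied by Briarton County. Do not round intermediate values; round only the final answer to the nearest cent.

Assessed value = $1,930,372 × 0.26 = $501,896.72
Briarton County taxable value = $501,896.72 − $91,200 = $410,696.72
Briarton County levy = $410,696.72 × 0.0106 = $4,353.385232

$4,353.39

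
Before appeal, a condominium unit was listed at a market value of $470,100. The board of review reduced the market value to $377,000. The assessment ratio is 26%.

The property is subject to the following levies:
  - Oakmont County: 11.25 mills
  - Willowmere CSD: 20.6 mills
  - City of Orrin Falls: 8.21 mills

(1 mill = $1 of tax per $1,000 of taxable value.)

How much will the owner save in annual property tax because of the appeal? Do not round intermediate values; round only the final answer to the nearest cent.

Old assessed value = $470,100 × 0.26 = $122,226
New assessed value = $377,000 × 0.26 = $98,020
Combined rate = 0.01125 + 0.0206 + 0.00821 = 0.04006
Old tax = $122,226 × 0.04006 = $4,896.37356
New tax = $98,020 × 0.04006 = $3,926.6812
Reduction = $4,896.37356 − $3,926.6812 = $969.69236

$969.69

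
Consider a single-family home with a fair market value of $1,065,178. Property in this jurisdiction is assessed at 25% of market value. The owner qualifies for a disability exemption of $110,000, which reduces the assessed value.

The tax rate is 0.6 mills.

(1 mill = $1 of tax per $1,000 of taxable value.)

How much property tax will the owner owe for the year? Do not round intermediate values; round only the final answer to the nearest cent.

Assessed value = $1,065,178 × 0.25 = $266,294.5
Taxable value = $266,294.5 − $110,000 = $156,294.5
Tax = $156,294.5 × 0.0006 = $93.7767

$93.78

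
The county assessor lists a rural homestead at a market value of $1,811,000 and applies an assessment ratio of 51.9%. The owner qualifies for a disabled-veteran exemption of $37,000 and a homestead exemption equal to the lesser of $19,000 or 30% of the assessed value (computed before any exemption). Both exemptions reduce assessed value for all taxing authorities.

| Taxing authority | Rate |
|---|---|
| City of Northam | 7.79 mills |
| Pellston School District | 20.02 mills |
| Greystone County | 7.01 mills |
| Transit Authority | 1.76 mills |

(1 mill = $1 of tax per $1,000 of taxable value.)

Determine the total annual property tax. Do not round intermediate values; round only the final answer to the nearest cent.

$32,333.39

Assessed value = $1,811,000 × 0.519 = $939,909
Homestead exemption = min($19,000, 30% × $939,909) = min($19,000, $281,972.7) = $19,000 (dollar cap binds)
Taxable value = $939,909 − $37,000 − $19,000 = $883,909
City of Northam: $883,909 × 0.00779 = $6,885.65111
Pellston School District: $883,909 × 0.02002 = $17,695.85818
Greystone County: $883,909 × 0.00701 = $6,196.20209
Transit Authority: $883,909 × 0.00176 = $1,555.67984
Total = $32,333.39122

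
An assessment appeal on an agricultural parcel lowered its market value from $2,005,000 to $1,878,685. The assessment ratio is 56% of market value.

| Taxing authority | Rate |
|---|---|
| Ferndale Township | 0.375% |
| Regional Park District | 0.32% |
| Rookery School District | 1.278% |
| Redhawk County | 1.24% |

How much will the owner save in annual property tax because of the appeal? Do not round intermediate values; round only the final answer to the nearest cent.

$2,272.76

Old assessed value = $2,005,000 × 0.56 = $1,122,800
New assessed value = $1,878,685 × 0.56 = $1,052,063.6
Combined rate = 0.00375 + 0.0032 + 0.01278 + 0.0124 = 0.03213
Old tax = $1,122,800 × 0.03213 = $36,075.564
New tax = $1,052,063.6 × 0.03213 = $33,802.803468
Reduction = $36,075.564 − $33,802.803468 = $2,272.760532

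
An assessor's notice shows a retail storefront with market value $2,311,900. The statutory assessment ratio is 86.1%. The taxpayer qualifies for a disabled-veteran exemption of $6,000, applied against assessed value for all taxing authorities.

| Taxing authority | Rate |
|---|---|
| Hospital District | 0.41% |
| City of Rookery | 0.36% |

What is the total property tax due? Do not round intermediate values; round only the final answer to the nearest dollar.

$15,281

Assessed value = $2,311,900 × 0.861 = $1,990,545.9
Taxable value = $1,990,545.9 − $6,000 = $1,984,545.9
Hospital District: $1,984,545.9 × 0.0041 = $8,136.63819
City of Rookery: $1,984,545.9 × 0.0036 = $7,144.36524
Total = $8,136.63819 + $7,144.36524 = $15,281.00343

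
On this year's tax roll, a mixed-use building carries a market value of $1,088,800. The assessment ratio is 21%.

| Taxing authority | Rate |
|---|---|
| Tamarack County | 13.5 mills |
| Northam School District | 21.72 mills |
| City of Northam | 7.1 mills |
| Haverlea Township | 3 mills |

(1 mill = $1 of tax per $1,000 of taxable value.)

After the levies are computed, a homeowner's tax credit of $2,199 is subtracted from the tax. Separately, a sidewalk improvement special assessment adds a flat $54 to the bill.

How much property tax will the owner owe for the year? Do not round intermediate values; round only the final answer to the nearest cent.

$8,217.33

Assessed value = $1,088,800 × 0.21 = $228,648
Tamarack County: $228,648 × 0.0135 = $3,086.748
Northam School District: $228,648 × 0.02172 = $4,966.23456
City of Northam: $228,648 × 0.0071 = $1,623.4008
Haverlea Township: $228,648 × 0.003 = $685.944
Levies subtotal = $10,362.32736
After credit = $10,362.32736 − $2,199 = $8,163.32736
Total = $8,163.32736 + $54 = $8,217.32736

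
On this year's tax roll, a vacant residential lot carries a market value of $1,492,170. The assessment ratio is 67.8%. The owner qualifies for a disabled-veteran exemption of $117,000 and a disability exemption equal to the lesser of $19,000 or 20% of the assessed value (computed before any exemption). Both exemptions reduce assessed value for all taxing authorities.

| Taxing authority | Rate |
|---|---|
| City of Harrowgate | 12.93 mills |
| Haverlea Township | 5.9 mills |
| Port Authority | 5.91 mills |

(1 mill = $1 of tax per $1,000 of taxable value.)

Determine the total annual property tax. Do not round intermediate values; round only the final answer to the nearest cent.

$21,664.60

Assessed value = $1,492,170 × 0.678 = $1,011,691.26
Disability exemption = min($19,000, 20% × $1,011,691.26) = min($19,000, $202,338.252) = $19,000 (dollar cap binds)
Taxable value = $1,011,691.26 − $117,000 − $19,000 = $875,691.26
City of Harrowgate: $875,691.26 × 0.01293 = $11,322.6879918
Haverlea Township: $875,691.26 × 0.0059 = $5,166.578434
Port Authority: $875,691.26 × 0.00591 = $5,175.3353466
Total = $21,664.6017724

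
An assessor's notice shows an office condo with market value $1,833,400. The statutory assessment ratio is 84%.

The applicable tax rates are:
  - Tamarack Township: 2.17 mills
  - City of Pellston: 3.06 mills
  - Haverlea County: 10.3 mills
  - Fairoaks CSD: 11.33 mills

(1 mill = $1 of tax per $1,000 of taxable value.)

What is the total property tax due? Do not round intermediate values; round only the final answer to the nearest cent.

Assessed value = $1,833,400 × 0.84 = $1,540,056
Tamarack Township: $1,540,056 × 0.00217 = $3,341.92152
City of Pellston: $1,540,056 × 0.00306 = $4,712.57136
Haverlea County: $1,540,056 × 0.0103 = $15,862.5768
Fairoaks CSD: $1,540,056 × 0.01133 = $17,448.83448
Total = $3,341.92152 + $4,712.57136 + $15,862.5768 + $17,448.83448 = $41,365.90416

$41,365.90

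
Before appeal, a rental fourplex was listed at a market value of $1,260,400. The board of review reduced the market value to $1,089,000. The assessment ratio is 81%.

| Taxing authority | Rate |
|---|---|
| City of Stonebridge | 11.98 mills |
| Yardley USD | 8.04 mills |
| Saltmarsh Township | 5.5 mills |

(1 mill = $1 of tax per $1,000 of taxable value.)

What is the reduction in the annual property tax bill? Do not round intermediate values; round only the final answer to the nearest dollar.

$3,543

Old assessed value = $1,260,400 × 0.81 = $1,020,924
New assessed value = $1,089,000 × 0.81 = $882,090
Combined rate = 0.01198 + 0.00804 + 0.0055 = 0.02552
Old tax = $1,020,924 × 0.02552 = $26,053.98048
New tax = $882,090 × 0.02552 = $22,510.9368
Reduction = $26,053.98048 − $22,510.9368 = $3,543.04368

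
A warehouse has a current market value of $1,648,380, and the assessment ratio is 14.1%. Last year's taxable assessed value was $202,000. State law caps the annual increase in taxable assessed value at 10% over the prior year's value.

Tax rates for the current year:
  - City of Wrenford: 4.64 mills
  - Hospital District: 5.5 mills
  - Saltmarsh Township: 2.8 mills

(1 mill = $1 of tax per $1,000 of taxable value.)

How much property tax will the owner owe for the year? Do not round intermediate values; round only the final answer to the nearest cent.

Uncapped assessed value = $1,648,380 × 0.141 = $232,421.58
Cap limit = $202,000 × 1.1 = $222,200
Taxable assessed value = min($232,421.58, $222,200) = $222,200 (cap binds)
City of Wrenford: $222,200 × 0.00464 = $1,031.008
Hospital District: $222,200 × 0.0055 = $1,222.1
Saltmarsh Township: $222,200 × 0.0028 = $622.16
Total = $2,875.268

$2,875.27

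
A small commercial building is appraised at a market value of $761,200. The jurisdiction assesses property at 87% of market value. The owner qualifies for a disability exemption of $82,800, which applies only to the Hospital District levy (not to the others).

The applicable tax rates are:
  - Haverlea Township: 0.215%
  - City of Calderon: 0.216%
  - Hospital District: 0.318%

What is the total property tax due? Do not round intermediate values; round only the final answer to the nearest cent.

Assessed value = $761,200 × 0.87 = $662,244
Haverlea Township: $662,244 × 0.00215 = $1,423.8246
City of Calderon: $662,244 × 0.00216 = $1,430.44704
Hospital District: ($662,244 − $82,800) × 0.00318 = $579,444 × 0.00318 = $1,842.63192
Total = $4,696.90356

$4,696.90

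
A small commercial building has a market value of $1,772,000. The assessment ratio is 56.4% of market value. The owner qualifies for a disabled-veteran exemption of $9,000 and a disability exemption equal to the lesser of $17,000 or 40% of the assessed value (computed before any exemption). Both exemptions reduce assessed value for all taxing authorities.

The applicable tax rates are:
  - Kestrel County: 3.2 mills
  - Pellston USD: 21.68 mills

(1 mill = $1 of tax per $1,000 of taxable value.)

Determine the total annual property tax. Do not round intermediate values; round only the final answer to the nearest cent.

Assessed value = $1,772,000 × 0.564 = $999,408
Disability exemption = min($17,000, 40% × $999,408) = min($17,000, $399,763.2) = $17,000 (dollar cap binds)
Taxable value = $999,408 − $9,000 − $17,000 = $973,408
Kestrel County: $973,408 × 0.0032 = $3,114.9056
Pellston USD: $973,408 × 0.02168 = $21,103.48544
Total = $24,218.39104

$24,218.39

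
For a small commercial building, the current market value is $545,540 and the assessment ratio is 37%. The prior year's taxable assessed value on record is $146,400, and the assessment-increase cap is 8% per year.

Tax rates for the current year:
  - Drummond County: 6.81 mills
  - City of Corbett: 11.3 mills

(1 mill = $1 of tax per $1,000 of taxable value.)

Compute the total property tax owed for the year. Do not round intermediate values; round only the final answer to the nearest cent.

$2,863.41

Uncapped assessed value = $545,540 × 0.37 = $201,849.8
Cap limit = $146,400 × 1.08 = $158,112
Taxable assessed value = min($201,849.8, $158,112) = $158,112 (cap binds)
Drummond County: $158,112 × 0.00681 = $1,076.74272
City of Corbett: $158,112 × 0.0113 = $1,786.6656
Total = $2,863.40832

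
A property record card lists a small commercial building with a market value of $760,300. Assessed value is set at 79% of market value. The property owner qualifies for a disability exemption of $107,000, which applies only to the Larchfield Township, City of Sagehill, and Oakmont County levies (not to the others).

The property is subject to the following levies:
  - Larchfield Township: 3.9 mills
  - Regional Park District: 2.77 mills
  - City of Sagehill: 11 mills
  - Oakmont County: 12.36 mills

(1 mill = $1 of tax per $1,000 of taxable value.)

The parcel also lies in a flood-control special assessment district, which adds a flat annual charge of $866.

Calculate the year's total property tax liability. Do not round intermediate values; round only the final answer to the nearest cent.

Assessed value = $760,300 × 0.79 = $600,637
Larchfield Township: ($600,637 − $107,000) × 0.0039 = $493,637 × 0.0039 = $1,925.1843
Regional Park District: $600,637 × 0.00277 = $1,663.76449
City of Sagehill: ($600,637 − $107,000) × 0.011 = $493,637 × 0.011 = $5,430.007
Oakmont County: ($600,637 − $107,000) × 0.01236 = $493,637 × 0.01236 = $6,101.35332
Levies subtotal = $15,120.30911
Total = $15,120.30911 + $866 = $15,986.30911

$15,986.31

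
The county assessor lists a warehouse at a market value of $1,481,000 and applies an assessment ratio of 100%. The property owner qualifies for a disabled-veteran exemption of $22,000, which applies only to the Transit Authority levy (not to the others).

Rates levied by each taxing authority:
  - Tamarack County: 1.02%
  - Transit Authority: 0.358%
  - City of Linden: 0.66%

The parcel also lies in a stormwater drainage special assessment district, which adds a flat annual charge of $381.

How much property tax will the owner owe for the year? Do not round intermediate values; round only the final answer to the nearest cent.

Assessed value = $1,481,000 × 1 = $1,481,000
Tamarack County: $1,481,000 × 0.0102 = $15,106.2
Transit Authority: ($1,481,000 − $22,000) × 0.00358 = $1,459,000 × 0.00358 = $5,223.22
City of Linden: $1,481,000 × 0.0066 = $9,774.6
Levies subtotal = $30,104.02
Total = $30,104.02 + $381 = $30,485.02

$30,485.02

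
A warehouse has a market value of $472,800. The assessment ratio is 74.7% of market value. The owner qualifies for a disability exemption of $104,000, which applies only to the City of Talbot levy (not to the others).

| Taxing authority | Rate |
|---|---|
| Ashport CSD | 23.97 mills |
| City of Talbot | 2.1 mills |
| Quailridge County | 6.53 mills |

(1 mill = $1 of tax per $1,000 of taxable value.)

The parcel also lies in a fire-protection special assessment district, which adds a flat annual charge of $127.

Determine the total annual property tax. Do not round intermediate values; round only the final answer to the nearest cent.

Assessed value = $472,800 × 0.747 = $353,181.6
Ashport CSD: $353,181.6 × 0.02397 = $8,465.762952
City of Talbot: ($353,181.6 − $104,000) × 0.0021 = $249,181.6 × 0.0021 = $523.28136
Quailridge County: $353,181.6 × 0.00653 = $2,306.275848
Levies subtotal = $11,295.32016
Total = $11,295.32016 + $127 = $11,422.32016

$11,422.32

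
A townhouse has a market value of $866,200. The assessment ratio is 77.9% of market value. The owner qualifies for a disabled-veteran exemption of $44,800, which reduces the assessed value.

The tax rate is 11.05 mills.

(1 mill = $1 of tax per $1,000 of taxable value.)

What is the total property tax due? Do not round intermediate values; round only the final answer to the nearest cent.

Assessed value = $866,200 × 0.779 = $674,769.8
Taxable value = $674,769.8 − $44,800 = $629,969.8
Tax = $629,969.8 × 0.01105 = $6,961.16629

$6,961.17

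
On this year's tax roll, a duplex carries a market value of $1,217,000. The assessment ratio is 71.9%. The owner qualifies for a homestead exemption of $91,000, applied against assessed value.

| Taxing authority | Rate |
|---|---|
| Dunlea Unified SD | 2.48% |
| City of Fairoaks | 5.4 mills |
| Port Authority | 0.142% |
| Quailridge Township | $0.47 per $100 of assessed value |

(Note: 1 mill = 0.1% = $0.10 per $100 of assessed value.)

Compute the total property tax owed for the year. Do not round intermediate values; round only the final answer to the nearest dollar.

Assessed value = $1,217,000 × 0.719 = $875,023
Taxable value = $875,023 − $91,000 = $784,023
Dunlea Unified SD: $784,023 × 0.0248 = $19,443.7704
City of Fairoaks: $784,023 × 0.0054 = $4,233.7242
Port Authority: $784,023 × 0.00142 = $1,113.31266
Quailridge Township: $784,023 × 0.0047 = $3,684.9081
Total = $28,475.71536

$28,476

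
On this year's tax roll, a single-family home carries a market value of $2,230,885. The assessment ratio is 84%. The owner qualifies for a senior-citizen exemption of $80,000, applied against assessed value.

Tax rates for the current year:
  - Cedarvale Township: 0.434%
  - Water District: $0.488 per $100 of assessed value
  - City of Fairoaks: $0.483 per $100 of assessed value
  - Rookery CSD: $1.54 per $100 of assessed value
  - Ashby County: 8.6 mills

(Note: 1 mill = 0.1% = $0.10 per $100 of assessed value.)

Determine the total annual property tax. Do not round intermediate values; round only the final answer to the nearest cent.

Assessed value = $2,230,885 × 0.84 = $1,873,943.4
Taxable value = $1,873,943.4 − $80,000 = $1,793,943.4
Cedarvale Township: $1,793,943.4 × 0.00434 = $7,785.714356
Water District: $1,793,943.4 × 0.00488 = $8,754.443792
City of Fairoaks: $1,793,943.4 × 0.00483 = $8,664.746622
Rookery CSD: $1,793,943.4 × 0.0154 = $27,626.72836
Ashby County: $1,793,943.4 × 0.0086 = $15,427.91324
Total = $68,259.54637

$68,259.55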